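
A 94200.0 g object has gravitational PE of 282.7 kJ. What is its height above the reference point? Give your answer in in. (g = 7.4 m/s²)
PE = mgh → h = PE/(mg) = 2.827e+05 J / (94.2 kg × 7.4 m/s²) = 405.5 m = 15970.0 in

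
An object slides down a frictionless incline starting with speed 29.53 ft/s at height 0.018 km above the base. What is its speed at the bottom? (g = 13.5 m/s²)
½mv₀² + mgh = ½mv² → v = √(v₀² + 2gh) = √(9.001² + 2×13.5×18) = 23.81 m/s = 78.12 ft/s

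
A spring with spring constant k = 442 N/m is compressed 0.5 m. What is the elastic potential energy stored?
PE = ½kx² = ½×442×0.5² = 55.25 J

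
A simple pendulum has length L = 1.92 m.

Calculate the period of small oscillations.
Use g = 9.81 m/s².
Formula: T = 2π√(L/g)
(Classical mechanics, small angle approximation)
T = 2π√(L/g) = 2π√(1.92/9.81) = 2.78 s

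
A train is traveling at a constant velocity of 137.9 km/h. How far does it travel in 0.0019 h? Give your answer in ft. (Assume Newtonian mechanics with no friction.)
d = vt (with unit conversion) = 859.6 ft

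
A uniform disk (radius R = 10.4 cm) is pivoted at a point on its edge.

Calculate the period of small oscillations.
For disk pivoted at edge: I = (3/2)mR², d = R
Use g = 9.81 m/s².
I/m = (3/2)R² = 0.01622 m²; d = R = 0.104 m
T = 2π√((3/2)R²/(gR)) = 2π√(3R/(2g)) = 0.7923 s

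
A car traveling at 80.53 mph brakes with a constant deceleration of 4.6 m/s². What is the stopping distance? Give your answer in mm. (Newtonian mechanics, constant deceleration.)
d = v₀² / (2a) (with unit conversion) = 140900.0 mm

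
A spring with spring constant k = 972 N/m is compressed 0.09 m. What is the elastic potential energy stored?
PE = ½kx² = ½×972×0.09² = 3.937 J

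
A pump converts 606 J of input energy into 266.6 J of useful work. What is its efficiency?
η = W_out/W_in = 266.6/606 = 0.4399 = 43.99%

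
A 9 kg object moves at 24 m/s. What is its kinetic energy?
KE = ½mv² = ½×9×24² = 2592.0 J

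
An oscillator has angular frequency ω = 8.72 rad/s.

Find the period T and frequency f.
T = 2π/ω = 2π/8.72 = 0.7205 s; f = ω/2π = 1.388 Hz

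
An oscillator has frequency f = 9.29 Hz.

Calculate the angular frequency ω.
ω = 2πf = 2π×9.29 = 58.37 rad/s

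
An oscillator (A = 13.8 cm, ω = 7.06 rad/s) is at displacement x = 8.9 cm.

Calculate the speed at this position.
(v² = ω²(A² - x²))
v = ω√(A² − x²) = 7.06×√(0.138² − 0.089²) = 0.7446 m/s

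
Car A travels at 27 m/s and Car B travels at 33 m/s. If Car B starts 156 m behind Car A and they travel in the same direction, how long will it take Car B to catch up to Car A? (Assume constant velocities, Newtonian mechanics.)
Relative speed: v_rel = 33 - 27 = 6 m/s
Time to catch: t = d₀/v_rel = 156/6 = 26.0 s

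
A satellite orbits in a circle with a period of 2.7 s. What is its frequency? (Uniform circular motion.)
f = 1/T = 1/2.7 = 0.3704 Hz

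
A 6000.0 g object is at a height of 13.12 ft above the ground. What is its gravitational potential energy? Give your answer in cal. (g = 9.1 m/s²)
PE = mgh = 6 kg × 9.1 m/s² × 3.999 m = 218.3 J = 52.19 cal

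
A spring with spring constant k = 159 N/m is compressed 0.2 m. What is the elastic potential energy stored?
PE = ½kx² = ½×159×0.2² = 3.18 J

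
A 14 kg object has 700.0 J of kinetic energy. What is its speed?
KE = ½mv² → v = √(2KE/m) = √(2×700.0/14) = 10.0 m/s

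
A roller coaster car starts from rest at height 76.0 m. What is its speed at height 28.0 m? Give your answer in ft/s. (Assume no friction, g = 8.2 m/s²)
mgh₁ = ½mv₂² + mgh₂ → v₂ = √(2g(h₁−h₂)) = √(2×8.2×(76−28)) = 28.06 m/s = 92.05 ft/s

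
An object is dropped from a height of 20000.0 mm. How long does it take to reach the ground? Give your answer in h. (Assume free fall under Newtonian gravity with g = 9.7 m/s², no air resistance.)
t = √(2h/g) (with unit conversion) = 0.0005641 h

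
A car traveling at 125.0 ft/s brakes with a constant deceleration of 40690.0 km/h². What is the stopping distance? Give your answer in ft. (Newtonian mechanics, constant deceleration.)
d = v₀² / (2a) (with unit conversion) = 758.4 ft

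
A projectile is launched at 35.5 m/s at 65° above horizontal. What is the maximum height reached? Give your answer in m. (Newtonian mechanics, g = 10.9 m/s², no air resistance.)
H = v₀²sin²(θ)/(2g) = 47.48 m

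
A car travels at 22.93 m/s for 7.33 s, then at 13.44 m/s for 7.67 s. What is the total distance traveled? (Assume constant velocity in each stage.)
d₁ = v₁t₁ = 22.93 × 7.33 = 168.077 m
d₂ = v₂t₂ = 13.44 × 7.67 = 103.085 m
d_total = 168.077 + 103.085 = 271.16 m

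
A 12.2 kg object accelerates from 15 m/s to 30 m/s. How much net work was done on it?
W_net = ΔKE = ½m(v₂² − v₁²) = ½×12.2×(30² − 15²) = 4117.5 J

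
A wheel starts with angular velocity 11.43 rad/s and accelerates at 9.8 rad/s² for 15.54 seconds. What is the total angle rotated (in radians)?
θ = ω₀t + ½αt² = 11.43×15.54 + ½×9.8×15.54² = 1360.93 rad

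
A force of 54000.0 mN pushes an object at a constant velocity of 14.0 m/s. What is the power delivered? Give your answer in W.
P = Fv = 54 N × 14 m/s = 756 W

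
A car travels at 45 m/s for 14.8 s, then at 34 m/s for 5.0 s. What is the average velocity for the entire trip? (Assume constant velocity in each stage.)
d₁ = v₁t₁ = 45 × 14.8 = 666 m
d₂ = v₂t₂ = 34 × 5.0 = 170 m
d_total = 836.0 m, t_total = 19.8 s
v_avg = d_total/t_total = 836.0/19.8 = 42.22 m/s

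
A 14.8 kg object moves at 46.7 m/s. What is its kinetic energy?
KE = ½mv² = ½×14.8×46.7² = 16138.59 J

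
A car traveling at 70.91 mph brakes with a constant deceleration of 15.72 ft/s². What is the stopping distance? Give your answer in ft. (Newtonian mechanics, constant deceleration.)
d = v₀² / (2a) (with unit conversion) = 344.0 ft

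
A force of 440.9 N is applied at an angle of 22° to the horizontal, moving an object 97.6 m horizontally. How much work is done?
W = Fd cosθ = 440.9×97.6×cos(22°) = 39898.0 J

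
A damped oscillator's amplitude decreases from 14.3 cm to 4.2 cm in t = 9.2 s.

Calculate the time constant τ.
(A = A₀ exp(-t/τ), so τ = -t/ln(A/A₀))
A/A₀ = 4.2/14.3 = 0.2937; ln(A/A₀) = -1.225
τ = −t/ln(A/A₀) = −9.2/-1.225 = 7.509 s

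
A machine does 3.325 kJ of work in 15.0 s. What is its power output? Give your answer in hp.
P = W/t = 3325 J / 15 s = 221.7 W = 0.2973 hp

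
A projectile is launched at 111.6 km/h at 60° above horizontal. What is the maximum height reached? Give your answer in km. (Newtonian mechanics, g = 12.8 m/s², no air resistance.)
H = v₀²sin²(θ)/(2g) (with unit conversion) = 0.02815 km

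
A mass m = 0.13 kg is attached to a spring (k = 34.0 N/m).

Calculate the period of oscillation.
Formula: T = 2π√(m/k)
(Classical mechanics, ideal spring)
T = 2π√(m/k) = 2π√(0.13/34.0) = 0.3885 s; f = 1/T = 2.574 Hz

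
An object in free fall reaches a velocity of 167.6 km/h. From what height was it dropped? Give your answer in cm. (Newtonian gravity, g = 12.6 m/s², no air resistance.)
h = v²/(2g) (with unit conversion) = 8601.0 cm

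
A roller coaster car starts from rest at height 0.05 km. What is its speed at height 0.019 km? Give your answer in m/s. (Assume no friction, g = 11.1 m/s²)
mgh₁ = ½mv₂² + mgh₂ → v₂ = √(2g(h₁−h₂)) = √(2×11.1×(50−19)) = 26.23 m/s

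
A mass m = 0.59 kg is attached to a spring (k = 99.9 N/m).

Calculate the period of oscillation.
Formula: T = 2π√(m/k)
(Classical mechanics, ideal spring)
T = 2π√(m/k) = 2π√(0.59/99.9) = 0.4829 s; f = 1/T = 2.071 Hz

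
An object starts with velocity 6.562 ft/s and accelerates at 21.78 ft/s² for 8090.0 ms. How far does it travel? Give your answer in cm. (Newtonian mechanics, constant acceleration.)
d = v₀t + ½at² (with unit conversion) = 23340.0 cm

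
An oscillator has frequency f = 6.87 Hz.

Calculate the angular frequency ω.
ω = 2πf = 2π×6.87 = 43.17 rad/s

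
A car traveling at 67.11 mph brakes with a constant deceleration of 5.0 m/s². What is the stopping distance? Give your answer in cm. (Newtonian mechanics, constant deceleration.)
d = v₀² / (2a) (with unit conversion) = 9001.0 cm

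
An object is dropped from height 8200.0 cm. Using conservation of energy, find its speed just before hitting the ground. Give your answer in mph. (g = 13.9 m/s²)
mgh = ½mv² → v = √(2gh) = √(2×13.9×82) = 47.75 m/s = 106.8 mph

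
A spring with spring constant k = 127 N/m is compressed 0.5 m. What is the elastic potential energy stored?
PE = ½kx² = ½×127×0.5² = 15.88 J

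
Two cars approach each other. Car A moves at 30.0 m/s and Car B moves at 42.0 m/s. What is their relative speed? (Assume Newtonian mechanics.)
v_rel = v_A + v_B = 30.0 + 42.0 = 72.0 m/s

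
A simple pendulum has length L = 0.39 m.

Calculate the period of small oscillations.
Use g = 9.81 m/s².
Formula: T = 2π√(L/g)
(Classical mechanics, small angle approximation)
T = 2π√(L/g) = 2π√(0.39/9.81) = 1.253 s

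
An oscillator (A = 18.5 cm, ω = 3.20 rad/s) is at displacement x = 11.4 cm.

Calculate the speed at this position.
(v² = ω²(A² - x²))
v = ω√(A² − x²) = 3.2×√(0.185² − 0.114²) = 0.4662 m/s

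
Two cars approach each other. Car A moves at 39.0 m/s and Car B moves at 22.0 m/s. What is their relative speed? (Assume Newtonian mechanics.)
v_rel = v_A + v_B = 39.0 + 22.0 = 61.0 m/s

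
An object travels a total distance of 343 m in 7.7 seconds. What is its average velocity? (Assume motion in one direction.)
v_avg = Δd / Δt = 343 / 7.7 = 44.55 m/s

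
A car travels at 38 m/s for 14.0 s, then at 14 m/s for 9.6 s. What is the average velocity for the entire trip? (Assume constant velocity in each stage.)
d₁ = v₁t₁ = 38 × 14.0 = 532 m
d₂ = v₂t₂ = 14 × 9.6 = 134.4 m
d_total = 666.4 m, t_total = 23.6 s
v_avg = d_total/t_total = 666.4/23.6 = 28.24 m/s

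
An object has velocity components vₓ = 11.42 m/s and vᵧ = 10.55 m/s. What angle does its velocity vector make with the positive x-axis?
θ = arctan(vᵧ/vₓ) = arctan(10.55/11.42) = 42.73°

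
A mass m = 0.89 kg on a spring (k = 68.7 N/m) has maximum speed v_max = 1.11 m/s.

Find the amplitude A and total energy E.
½mv²_max = ½kA² → A = v_max√(m/k) = 1.11×√(0.89/68.7) = 0.1263 m = 12.63 cm
E = ½mv²_max = ½×0.89×1.11² = 0.5483 J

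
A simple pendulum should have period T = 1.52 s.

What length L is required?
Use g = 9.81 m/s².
T = 2π√(L/g) → L = g(T/2π)² = 9.81×(1.52/2π)² = 0.5741 m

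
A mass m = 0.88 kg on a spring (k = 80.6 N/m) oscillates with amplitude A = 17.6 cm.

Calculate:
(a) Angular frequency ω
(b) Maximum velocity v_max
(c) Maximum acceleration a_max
ω = √(k/m) = √(80.6/0.88) = 9.57 rad/s
v_max = ωA = 9.57×0.176 = 1.684 m/s
a_max = ω²A = 9.57²×0.176 = 16.12 m/s²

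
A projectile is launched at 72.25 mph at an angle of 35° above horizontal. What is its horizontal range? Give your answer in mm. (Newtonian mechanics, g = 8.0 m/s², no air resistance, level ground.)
R = v₀² sin(2θ) / g (with unit conversion) = 122500.0 mm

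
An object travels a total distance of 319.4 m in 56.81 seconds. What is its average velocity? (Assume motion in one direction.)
v_avg = Δd / Δt = 319.4 / 56.81 = 5.62 m/s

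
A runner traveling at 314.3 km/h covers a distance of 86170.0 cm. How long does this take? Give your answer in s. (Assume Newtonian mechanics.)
t = d/v (with unit conversion) = 9.87 s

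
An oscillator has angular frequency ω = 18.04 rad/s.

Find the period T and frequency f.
T = 2π/ω = 2π/18.04 = 0.3483 s; f = ω/2π = 2.871 Hz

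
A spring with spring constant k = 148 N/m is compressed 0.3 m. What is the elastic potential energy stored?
PE = ½kx² = ½×148×0.3² = 6.66 J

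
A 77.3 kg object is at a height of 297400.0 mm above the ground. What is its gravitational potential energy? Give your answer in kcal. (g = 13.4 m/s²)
PE = mgh = 77.3 kg × 13.4 m/s² × 297.4 m = 3.081e+05 J = 73.63 kcal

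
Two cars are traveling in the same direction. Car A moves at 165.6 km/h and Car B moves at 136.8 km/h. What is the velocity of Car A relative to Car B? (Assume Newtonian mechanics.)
v_rel = v_A - v_B = 165.6 - 136.8 = 28.8 km/h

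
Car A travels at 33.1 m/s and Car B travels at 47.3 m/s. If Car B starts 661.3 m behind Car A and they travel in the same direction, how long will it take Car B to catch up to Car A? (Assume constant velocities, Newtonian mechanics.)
Relative speed: v_rel = 47.3 - 33.1 = 14.2 m/s
Time to catch: t = d₀/v_rel = 661.3/14.2 = 46.57 s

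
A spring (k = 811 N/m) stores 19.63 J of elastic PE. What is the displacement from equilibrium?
PE = ½kx² → x = √(2PE/k) = √(2×19.63/811) = 0.22 m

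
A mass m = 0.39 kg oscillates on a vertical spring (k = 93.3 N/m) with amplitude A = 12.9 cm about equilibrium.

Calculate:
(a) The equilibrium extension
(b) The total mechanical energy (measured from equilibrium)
x_eq = mg/k = 0.39×9.81/93.3 = 0.04101 m = 4.101 cm
E = ½kA² = ½×93.3×(0.129)² = 0.7763 J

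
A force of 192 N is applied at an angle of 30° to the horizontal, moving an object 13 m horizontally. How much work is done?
W = Fd cosθ = 192×13×cos(30°) = 2161.6 J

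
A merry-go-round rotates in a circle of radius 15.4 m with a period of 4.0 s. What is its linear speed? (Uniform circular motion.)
v = 2πr/T = 2π×15.4/4.0 = 24.19 m/s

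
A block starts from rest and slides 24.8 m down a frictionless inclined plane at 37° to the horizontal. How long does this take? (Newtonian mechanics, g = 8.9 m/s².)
a = g sin(θ) = 8.9 × sin(37°) = 5.36 m/s²
t = √(2d/a) = √(2 × 24.8 / 5.36) = 3.04 s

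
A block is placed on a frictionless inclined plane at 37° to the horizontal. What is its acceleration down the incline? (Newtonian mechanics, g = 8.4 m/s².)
a = g sin(θ) = 8.4 × sin(37°) = 8.4 × 0.6018 = 5.06 m/s²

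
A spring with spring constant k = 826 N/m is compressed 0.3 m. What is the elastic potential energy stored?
PE = ½kx² = ½×826×0.3² = 37.17 J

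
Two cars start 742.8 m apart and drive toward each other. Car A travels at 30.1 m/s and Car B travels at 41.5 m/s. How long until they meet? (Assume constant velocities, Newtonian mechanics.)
Combined speed: v_combined = 30.1 + 41.5 = 71.6 m/s
Time to meet: t = d/71.6 = 742.8/71.6 = 10.37 s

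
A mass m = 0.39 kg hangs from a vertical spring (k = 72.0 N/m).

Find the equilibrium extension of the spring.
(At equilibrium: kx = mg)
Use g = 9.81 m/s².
x_eq = mg/k = 0.39×9.81/72.0 = 0.05314 m = 5.314 cm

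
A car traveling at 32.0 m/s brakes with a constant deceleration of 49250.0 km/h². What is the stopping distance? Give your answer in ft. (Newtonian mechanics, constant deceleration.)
d = v₀² / (2a) (with unit conversion) = 442.0 ft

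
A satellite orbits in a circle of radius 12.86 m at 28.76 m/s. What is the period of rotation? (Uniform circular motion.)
T = 2πr/v = 2π×12.86/28.76 = 2.81 s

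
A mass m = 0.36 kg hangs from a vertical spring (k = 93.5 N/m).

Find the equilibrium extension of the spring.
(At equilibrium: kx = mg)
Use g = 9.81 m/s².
x_eq = mg/k = 0.36×9.81/93.5 = 0.03777 m = 3.777 cm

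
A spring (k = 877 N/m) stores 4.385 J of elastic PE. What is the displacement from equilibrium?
PE = ½kx² → x = √(2PE/k) = √(2×4.385/877) = 0.1 m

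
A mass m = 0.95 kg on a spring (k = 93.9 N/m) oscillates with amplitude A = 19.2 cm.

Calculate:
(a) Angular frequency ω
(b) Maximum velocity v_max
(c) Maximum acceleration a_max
ω = √(k/m) = √(93.9/0.95) = 9.942 rad/s
v_max = ωA = 9.942×0.192 = 1.909 m/s
a_max = ω²A = 9.942²×0.192 = 18.98 m/s²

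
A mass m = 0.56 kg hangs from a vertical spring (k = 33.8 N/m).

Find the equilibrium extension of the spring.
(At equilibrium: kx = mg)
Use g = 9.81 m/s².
x_eq = mg/k = 0.56×9.81/33.8 = 0.1625 m = 16.25 cm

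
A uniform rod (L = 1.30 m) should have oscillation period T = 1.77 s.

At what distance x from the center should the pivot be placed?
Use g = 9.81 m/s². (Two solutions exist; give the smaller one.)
T = 2π√((L²/12 + x²)/(gx)). Let c = T²g/(4π²) = 0.7785.
x² − cx + L²/12 = 0 → x = (c − √(c² − L²/3))/2 = 0.2859 m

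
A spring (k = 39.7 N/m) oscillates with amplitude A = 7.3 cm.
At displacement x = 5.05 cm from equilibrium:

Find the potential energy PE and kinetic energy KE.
E_total = ½kA² = ½×39.7×(0.073)² = 0.1058 J
PE = ½kx² = ½×39.7×(0.0505)² = 0.05062 J
KE = E_total − PE = 0.05516 J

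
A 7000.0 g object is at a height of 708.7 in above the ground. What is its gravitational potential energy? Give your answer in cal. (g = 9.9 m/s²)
PE = mgh = 7 kg × 9.9 m/s² × 18 m = 1247 J = 298.2 cal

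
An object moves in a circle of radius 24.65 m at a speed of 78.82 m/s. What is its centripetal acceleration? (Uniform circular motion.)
a_c = v²/r = 78.82²/24.65 = 6212.59/24.65 = 252.03 m/s²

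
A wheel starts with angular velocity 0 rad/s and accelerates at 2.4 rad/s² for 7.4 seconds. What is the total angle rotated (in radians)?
θ = ω₀t + ½αt² = 0×7.4 + ½×2.4×7.4² = 65.71 rad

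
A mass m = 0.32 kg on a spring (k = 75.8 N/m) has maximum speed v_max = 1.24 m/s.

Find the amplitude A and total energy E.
½mv²_max = ½kA² → A = v_max√(m/k) = 1.24×√(0.32/75.8) = 0.08057 m = 8.057 cm
E = ½mv²_max = ½×0.32×1.24² = 0.246 J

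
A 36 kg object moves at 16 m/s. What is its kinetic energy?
KE = ½mv² = ½×36×16² = 4608.0 J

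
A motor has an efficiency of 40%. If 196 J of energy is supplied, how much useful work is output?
W_out = η × W_in = 0.4 × 196 = 78.4 J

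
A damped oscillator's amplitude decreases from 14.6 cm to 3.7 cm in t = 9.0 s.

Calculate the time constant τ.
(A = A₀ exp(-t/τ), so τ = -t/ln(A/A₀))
A/A₀ = 3.7/14.6 = 0.2534; ln(A/A₀) = -1.373
τ = −t/ln(A/A₀) = −9.0/-1.373 = 6.556 s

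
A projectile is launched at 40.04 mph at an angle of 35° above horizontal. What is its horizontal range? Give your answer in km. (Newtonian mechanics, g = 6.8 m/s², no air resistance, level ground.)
R = v₀² sin(2θ) / g (with unit conversion) = 0.04427 km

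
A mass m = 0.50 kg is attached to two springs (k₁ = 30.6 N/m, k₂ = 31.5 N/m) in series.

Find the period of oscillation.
k_eq = k₁k₂/(k₁+k₂) = 15.52 N/m
T = 2π√(m/k_eq) = 2π√(0.5/15.52) = 1.128 s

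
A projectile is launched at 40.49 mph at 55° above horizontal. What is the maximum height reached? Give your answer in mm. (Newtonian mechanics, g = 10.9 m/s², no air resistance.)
H = v₀²sin²(θ)/(2g) (with unit conversion) = 10080.0 mm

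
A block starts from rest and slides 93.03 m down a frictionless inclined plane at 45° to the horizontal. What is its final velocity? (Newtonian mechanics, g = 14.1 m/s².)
a = g sin(θ) = 14.1 × sin(45°) = 9.97 m/s²
v = √(2ad) = √(2 × 9.97 × 93.03) = 43.07 m/s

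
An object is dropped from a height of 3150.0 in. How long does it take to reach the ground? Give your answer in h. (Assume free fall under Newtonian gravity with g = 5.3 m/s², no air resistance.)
t = √(2h/g) (with unit conversion) = 0.001526 h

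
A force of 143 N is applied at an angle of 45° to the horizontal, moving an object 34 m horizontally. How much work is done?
W = Fd cosθ = 143×34×cos(45°) = 3438.0 J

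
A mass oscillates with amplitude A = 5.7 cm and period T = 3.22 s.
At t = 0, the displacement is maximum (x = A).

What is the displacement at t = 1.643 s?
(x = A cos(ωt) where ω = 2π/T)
ω = 2π/T = 2π/3.22 = 1.951 rad/s
x = A cos(ωt) = 5.7×cos(1.951×1.643) = -5.688 cm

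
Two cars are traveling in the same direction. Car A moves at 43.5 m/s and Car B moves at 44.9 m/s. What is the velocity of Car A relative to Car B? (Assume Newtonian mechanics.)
v_rel = v_A - v_B = 43.5 - 44.9 = -1.4 m/s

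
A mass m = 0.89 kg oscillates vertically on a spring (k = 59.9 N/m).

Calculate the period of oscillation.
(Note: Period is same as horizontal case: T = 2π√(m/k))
T = 2π√(m/k) = 2π√(0.89/59.9) = 0.7659 s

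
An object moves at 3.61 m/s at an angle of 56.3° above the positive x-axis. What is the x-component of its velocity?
vₓ = v cos(θ) = 3.61 × cos(56.3°) = 2.0 m/s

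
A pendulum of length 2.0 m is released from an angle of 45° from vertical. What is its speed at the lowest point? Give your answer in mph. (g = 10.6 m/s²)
h = L(1 − cosθ) = 2.0×(1 − cos45°) = 0.5858 m
v = √(2gh) = √(2×10.6×0.5858) = 3.524 m/s = 7.883 mph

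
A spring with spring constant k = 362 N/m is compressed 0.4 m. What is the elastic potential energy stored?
PE = ½kx² = ½×362×0.4² = 28.96 J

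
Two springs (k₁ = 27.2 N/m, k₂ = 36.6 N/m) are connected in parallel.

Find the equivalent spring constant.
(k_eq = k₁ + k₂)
k_eq = k₁ + k₂ = 27.2 + 36.6 = 63.8 N/m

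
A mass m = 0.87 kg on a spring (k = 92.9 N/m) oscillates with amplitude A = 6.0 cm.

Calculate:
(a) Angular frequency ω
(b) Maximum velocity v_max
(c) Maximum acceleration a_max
ω = √(k/m) = √(92.9/0.87) = 10.33 rad/s
v_max = ωA = 10.33×0.06 = 0.62 m/s
a_max = ω²A = 10.33²×0.06 = 6.407 m/s²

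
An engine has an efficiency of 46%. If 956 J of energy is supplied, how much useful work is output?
W_out = η × W_in = 0.46 × 956 = 439.76 J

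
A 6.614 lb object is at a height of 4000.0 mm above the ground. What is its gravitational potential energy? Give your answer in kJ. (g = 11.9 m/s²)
PE = mgh = 3 kg × 11.9 m/s² × 4 m = 142.8 J = 0.1428 kJ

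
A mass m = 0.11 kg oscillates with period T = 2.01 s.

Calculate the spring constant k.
T = 2π√(m/k) → k = m(2π/T)² = 0.11×(2π/2.01)² = 1.075 N/m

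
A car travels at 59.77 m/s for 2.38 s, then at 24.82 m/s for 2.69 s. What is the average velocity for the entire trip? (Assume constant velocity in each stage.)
d₁ = v₁t₁ = 59.77 × 2.38 = 142.253 m
d₂ = v₂t₂ = 24.82 × 2.69 = 66.7658 m
d_total = 209.02 m, t_total = 5.07 s
v_avg = d_total/t_total = 209.02/5.07 = 41.23 m/s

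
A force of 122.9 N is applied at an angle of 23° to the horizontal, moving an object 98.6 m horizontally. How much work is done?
W = Fd cosθ = 122.9×98.6×cos(23°) = 11155.0 J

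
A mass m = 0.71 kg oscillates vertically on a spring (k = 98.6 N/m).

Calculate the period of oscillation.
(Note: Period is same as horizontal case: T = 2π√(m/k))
T = 2π√(m/k) = 2π√(0.71/98.6) = 0.5332 s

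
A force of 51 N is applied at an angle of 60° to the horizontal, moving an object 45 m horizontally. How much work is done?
W = Fd cosθ = 51×45×cos(60°) = 1147.5 J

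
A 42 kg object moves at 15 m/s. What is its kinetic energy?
KE = ½mv² = ½×42×15² = 4725.0 J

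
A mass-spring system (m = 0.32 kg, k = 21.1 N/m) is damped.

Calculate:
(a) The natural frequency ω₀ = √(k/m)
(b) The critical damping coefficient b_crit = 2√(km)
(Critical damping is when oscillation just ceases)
ω₀ = √(k/m) = √(21.1/0.32) = 8.12 rad/s
b_crit = 2√(km) = 2√(21.1×0.32) = 5.197 kg/s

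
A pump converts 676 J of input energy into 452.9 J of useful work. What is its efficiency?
η = W_out/W_in = 452.9/676 = 0.67 = 67.0%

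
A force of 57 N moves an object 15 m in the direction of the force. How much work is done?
W = Fd = 57×15 = 855.0 J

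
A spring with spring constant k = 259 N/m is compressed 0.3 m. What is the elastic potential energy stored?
PE = ½kx² = ½×259×0.3² = 11.65 J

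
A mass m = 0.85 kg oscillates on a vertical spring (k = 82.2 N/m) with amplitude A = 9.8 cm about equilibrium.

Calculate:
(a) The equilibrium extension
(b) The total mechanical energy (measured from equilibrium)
x_eq = mg/k = 0.85×9.81/82.2 = 0.1014 m = 10.14 cm
E = ½kA² = ½×82.2×(0.098)² = 0.3947 J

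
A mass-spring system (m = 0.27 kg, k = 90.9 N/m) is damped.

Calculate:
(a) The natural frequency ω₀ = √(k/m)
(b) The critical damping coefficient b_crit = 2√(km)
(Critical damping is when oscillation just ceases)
ω₀ = √(k/m) = √(90.9/0.27) = 18.35 rad/s
b_crit = 2√(km) = 2√(90.9×0.27) = 9.908 kg/s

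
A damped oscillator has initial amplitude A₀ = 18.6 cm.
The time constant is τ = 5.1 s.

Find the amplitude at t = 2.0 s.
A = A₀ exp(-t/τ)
A = A₀ exp(−t/τ) = 18.6×exp(−2.0/5.1) = 12.57 cm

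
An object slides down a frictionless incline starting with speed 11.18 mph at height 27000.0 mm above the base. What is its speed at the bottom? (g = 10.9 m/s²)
½mv₀² + mgh = ½mv² → v = √(v₀² + 2gh) = √(4.998² + 2×10.9×27) = 24.77 m/s = 55.41 mph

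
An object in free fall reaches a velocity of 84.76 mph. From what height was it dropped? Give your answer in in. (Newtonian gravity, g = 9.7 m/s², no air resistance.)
h = v²/(2g) (with unit conversion) = 2914.0 in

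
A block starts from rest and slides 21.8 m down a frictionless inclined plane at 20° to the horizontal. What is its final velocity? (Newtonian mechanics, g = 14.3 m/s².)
a = g sin(θ) = 14.3 × sin(20°) = 4.89 m/s²
v = √(2ad) = √(2 × 4.89 × 21.8) = 14.6 m/s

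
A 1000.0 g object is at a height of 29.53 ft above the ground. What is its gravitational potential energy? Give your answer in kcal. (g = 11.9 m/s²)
PE = mgh = 1 kg × 11.9 m/s² × 9.001 m = 107.1 J = 0.0256 kcal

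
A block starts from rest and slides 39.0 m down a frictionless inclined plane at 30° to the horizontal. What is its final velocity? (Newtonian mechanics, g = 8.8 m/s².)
a = g sin(θ) = 8.8 × sin(30°) = 4.4 m/s²
v = √(2ad) = √(2 × 4.4 × 39.0) = 18.53 m/s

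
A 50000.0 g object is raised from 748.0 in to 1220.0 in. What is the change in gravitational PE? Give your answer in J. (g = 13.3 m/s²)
ΔPE = mg(h₂ − h₁) = 50 kg × 13.3 m/s² × (30.99 − 19) m = 7973 J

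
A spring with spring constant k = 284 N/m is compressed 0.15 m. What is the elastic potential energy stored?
PE = ½kx² = ½×284×0.15² = 3.195 J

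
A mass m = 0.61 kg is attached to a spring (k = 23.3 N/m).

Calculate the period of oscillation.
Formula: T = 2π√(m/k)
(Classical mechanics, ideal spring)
T = 2π√(m/k) = 2π√(0.61/23.3) = 1.017 s; f = 1/T = 0.9836 Hz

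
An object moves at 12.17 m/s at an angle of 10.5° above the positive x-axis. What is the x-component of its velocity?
vₓ = v cos(θ) = 12.17 × cos(10.5°) = 11.97 m/s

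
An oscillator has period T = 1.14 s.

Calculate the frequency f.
f = 1/T = 1/1.14 = 0.8772 Hz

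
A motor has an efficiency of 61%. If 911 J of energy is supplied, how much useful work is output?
W_out = η × W_in = 0.61 × 911 = 555.71 J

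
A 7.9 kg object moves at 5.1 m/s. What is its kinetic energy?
KE = ½mv² = ½×7.9×5.1² = 102.7395 J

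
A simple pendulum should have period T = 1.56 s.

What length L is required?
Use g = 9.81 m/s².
T = 2π√(L/g) → L = g(T/2π)² = 9.81×(1.56/2π)² = 0.6047 m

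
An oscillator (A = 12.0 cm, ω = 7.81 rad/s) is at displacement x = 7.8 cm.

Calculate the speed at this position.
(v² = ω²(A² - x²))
v = ω√(A² − x²) = 7.81×√(0.12² − 0.078²) = 0.7122 m/s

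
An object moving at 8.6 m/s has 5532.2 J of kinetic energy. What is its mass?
KE = ½mv² → m = 2KE/v² = 2×5532.2/8.6² = 149.6 kg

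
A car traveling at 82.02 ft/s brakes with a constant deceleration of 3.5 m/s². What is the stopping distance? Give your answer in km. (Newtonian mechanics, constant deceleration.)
d = v₀² / (2a) (with unit conversion) = 0.08928 km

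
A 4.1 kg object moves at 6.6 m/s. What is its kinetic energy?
KE = ½mv² = ½×4.1×6.6² = 89.298 J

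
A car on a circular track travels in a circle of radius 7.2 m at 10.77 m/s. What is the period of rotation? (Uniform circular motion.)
T = 2πr/v = 2π×7.2/10.77 = 4.2 s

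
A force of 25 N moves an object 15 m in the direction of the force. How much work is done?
W = Fd = 25×15 = 375.0 J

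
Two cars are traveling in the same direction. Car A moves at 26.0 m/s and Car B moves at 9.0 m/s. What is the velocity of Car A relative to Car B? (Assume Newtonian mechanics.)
v_rel = v_A - v_B = 26.0 - 9.0 = 17.0 m/s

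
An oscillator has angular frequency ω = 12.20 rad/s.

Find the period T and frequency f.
T = 2π/ω = 2π/12.2 = 0.515 s; f = ω/2π = 1.942 Hz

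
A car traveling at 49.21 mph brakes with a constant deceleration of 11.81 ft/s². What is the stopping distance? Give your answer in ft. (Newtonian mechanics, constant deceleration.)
d = v₀² / (2a) (with unit conversion) = 220.5 ft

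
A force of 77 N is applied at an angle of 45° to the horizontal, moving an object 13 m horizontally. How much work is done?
W = Fd cosθ = 77×13×cos(45°) = 707.81 J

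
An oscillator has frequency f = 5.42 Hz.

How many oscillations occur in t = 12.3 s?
n = f×t = 5.42×12.3 = 66.67 oscillations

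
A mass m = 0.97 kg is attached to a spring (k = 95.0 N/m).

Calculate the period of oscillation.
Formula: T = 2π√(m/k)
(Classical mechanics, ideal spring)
T = 2π√(m/k) = 2π√(0.97/95.0) = 0.6349 s; f = 1/T = 1.575 Hz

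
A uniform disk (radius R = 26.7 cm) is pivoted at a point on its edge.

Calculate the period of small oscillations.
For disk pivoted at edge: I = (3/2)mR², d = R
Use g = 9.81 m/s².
I/m = (3/2)R² = 0.1069 m²; d = R = 0.267 m
T = 2π√((3/2)R²/(gR)) = 2π√(3R/(2g)) = 1.27 s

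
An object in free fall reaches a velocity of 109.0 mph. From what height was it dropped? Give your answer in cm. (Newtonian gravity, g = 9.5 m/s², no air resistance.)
h = v²/(2g) (with unit conversion) = 12500.0 cm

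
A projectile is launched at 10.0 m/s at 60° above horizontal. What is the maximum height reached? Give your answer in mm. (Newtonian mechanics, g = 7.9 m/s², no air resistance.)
H = v₀²sin²(θ)/(2g) (with unit conversion) = 4747.0 mm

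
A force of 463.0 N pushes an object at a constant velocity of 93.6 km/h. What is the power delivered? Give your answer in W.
P = Fv = 463 N × 26 m/s = 1.204e+04 W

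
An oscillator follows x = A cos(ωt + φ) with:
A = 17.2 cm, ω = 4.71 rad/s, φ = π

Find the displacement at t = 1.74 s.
x = A cos(ωt + φ) = 17.2×cos(4.71×1.74 + π) = 5.759 cm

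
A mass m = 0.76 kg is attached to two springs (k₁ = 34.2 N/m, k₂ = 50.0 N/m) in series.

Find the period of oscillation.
k_eq = k₁k₂/(k₁+k₂) = 20.31 N/m
T = 2π√(m/k_eq) = 2π√(0.76/20.31) = 1.215 s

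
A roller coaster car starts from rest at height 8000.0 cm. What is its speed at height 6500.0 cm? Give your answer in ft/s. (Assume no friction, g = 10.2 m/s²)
mgh₁ = ½mv₂² + mgh₂ → v₂ = √(2g(h₁−h₂)) = √(2×10.2×(80−65)) = 17.49 m/s = 57.39 ft/s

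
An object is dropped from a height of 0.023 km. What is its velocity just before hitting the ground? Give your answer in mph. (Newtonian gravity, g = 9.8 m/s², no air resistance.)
v = √(2gh) (with unit conversion) = 47.49 mph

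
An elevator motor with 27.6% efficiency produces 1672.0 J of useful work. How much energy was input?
W_in = W_out/η = 1672.0/0.276 = 6058.0 J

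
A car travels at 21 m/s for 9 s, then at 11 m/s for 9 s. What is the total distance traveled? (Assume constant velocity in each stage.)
d₁ = v₁t₁ = 21 × 9 = 189 m
d₂ = v₂t₂ = 11 × 9 = 99 m
d_total = 189 + 99 = 288 m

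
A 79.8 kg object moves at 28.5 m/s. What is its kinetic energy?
KE = ½mv² = ½×79.8×28.5² = 32408.77 J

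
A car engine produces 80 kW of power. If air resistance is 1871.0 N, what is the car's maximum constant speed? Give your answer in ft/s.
P = Fv → v = P/F = 80000 W / 1871 N = 42.76 m/s = 140.3 ft/s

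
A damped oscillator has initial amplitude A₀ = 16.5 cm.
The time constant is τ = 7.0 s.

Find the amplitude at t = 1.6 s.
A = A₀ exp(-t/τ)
A = A₀ exp(−t/τ) = 16.5×exp(−1.6/7.0) = 13.13 cm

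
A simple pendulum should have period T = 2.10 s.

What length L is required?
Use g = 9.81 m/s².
T = 2π√(L/g) → L = g(T/2π)² = 9.81×(2.1/2π)² = 1.096 m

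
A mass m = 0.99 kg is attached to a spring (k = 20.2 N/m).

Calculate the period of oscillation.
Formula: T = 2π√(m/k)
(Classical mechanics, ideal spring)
T = 2π√(m/k) = 2π√(0.99/20.2) = 1.391 s; f = 1/T = 0.7189 Hz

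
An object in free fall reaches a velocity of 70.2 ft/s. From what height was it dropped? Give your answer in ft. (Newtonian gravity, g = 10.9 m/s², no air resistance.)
h = v²/(2g) (with unit conversion) = 68.9 ft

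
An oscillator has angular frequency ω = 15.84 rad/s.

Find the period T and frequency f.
T = 2π/ω = 2π/15.84 = 0.3967 s; f = ω/2π = 2.521 Hz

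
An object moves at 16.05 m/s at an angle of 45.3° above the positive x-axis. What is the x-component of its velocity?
vₓ = v cos(θ) = 16.05 × cos(45.3°) = 11.29 m/s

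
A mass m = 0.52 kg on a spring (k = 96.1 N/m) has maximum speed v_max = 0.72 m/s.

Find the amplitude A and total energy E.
½mv²_max = ½kA² → A = v_max√(m/k) = 0.72×√(0.52/96.1) = 0.05296 m = 5.296 cm
E = ½mv²_max = ½×0.52×0.72² = 0.1348 J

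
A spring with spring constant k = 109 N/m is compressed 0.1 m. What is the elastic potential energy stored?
PE = ½kx² = ½×109×0.1² = 0.545 J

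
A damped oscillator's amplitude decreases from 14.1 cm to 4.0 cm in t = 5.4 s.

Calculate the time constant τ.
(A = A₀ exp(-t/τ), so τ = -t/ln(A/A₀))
A/A₀ = 4.0/14.1 = 0.2837; ln(A/A₀) = -1.26
τ = −t/ln(A/A₀) = −5.4/-1.26 = 4.286 s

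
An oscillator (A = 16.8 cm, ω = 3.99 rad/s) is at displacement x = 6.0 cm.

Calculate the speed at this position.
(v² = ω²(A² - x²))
v = ω√(A² − x²) = 3.99×√(0.168² − 0.06²) = 0.6261 m/s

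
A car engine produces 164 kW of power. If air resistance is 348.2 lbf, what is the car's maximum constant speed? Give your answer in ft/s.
P = Fv → v = P/F = 164000 W / 1549 N = 105.9 m/s = 347.4 ft/s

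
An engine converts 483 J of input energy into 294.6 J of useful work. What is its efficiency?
η = W_out/W_in = 294.6/483 = 0.6099 = 60.99%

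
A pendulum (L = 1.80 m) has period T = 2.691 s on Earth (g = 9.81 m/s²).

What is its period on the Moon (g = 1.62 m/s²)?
T = 2π√(L/g), so T_moon/T_earth = √(g_earth/g_moon)
T_moon = 2π√(1.8/1.62) = 6.623 s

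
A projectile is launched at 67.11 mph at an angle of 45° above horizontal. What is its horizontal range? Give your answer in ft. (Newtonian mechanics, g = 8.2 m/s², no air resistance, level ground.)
R = v₀² sin(2θ) / g (with unit conversion) = 360.1 ft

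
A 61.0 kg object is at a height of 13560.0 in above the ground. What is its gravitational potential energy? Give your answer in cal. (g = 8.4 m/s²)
PE = mgh = 61 kg × 8.4 m/s² × 344.4 m = 1.765e+05 J = 42180.0 cal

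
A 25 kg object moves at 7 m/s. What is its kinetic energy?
KE = ½mv² = ½×25×7² = 612.5 J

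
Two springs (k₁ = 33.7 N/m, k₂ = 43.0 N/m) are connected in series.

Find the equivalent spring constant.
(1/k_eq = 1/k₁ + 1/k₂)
1/k_eq = 1/33.7 + 1/43.0 = 0.052929; k_eq = 18.89 N/m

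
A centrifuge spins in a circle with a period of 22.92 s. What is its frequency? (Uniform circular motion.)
f = 1/T = 1/22.92 = 0.0436 Hz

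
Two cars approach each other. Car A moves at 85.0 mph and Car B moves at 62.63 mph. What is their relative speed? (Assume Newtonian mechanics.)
v_rel = v_A + v_B = 85.0 + 62.63 = 147.6 mph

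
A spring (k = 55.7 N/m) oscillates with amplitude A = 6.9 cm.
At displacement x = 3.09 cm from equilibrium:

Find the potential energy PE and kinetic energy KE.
E_total = ½kA² = ½×55.7×(0.069)² = 0.1326 J
PE = ½kx² = ½×55.7×(0.0309)² = 0.02659 J
KE = E_total − PE = 0.106 J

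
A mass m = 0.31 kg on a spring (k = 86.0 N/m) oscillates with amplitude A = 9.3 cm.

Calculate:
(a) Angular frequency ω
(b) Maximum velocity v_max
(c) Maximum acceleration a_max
ω = √(k/m) = √(86.0/0.31) = 16.66 rad/s
v_max = ωA = 16.66×0.093 = 1.549 m/s
a_max = ω²A = 16.66²×0.093 = 25.8 m/s²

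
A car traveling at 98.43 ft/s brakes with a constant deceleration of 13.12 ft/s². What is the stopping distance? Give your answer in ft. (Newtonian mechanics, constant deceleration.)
d = v₀² / (2a) (with unit conversion) = 369.2 ft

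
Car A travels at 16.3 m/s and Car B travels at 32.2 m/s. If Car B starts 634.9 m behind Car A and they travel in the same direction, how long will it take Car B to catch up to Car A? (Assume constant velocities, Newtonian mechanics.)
Relative speed: v_rel = 32.2 - 16.3 = 15.9 m/s
Time to catch: t = d₀/v_rel = 634.9/15.9 = 39.93 s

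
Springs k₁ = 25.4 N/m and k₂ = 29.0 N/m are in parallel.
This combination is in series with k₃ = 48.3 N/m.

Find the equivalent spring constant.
k₁₂ = k₁ + k₂ = 54.4 N/m (parallel)
1/k_eq = 1/k₁₂ + 1/k₃ → k_eq = 25.58 N/m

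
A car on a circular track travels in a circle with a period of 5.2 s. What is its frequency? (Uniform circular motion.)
f = 1/T = 1/5.2 = 0.1923 Hz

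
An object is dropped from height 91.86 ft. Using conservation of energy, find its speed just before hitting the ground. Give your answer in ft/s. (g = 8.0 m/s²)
mgh = ½mv² → v = √(2gh) = √(2×8.0×28) = 21.17 m/s = 69.44 ft/s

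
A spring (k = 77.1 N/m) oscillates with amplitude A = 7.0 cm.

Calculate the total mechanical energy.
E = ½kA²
E = ½kA² = ½×77.1×(0.07)² = 0.1889 J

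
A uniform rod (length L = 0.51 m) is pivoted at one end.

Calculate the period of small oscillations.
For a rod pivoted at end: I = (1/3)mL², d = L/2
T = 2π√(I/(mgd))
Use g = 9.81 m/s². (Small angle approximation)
I/m = (1/3)L² = 0.0867 m²; d = L/2 = 0.255 m
T = 2π√(I/(mgd)) = 2π√(0.0867/(9.81×0.255)) = 1.17 s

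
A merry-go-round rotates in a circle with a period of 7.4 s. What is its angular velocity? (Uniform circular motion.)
ω = 2π/T = 2π/7.4 = 0.8491 rad/s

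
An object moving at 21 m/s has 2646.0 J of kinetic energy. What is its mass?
KE = ½mv² → m = 2KE/v² = 2×2646.0/21² = 12.0 kg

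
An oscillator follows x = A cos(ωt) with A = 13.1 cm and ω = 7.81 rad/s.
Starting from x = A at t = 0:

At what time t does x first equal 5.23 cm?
cos(ωt) = x/A = 5.23/13.1 = 0.3992
ωt = arccos(0.3992) = 1.16 rad
t = 1.16/7.81 = 0.1485 s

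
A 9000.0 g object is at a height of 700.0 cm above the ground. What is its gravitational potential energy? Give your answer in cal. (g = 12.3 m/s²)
PE = mgh = 9 kg × 12.3 m/s² × 7 m = 774.9 J = 185.2 cal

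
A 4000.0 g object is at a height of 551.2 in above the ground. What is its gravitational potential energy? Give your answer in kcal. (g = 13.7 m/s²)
PE = mgh = 4 kg × 13.7 m/s² × 14 m = 767.2 J = 0.1834 kcal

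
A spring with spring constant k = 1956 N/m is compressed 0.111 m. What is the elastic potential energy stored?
PE = ½kx² = ½×1956×0.111² = 12.05 J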